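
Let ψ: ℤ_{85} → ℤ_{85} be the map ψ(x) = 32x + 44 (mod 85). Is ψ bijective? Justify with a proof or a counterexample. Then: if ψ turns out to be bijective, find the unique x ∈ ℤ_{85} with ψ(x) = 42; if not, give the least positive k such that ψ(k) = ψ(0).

69

If ψ(a) = ψ(b), then 32a ≡ 32b (mod 85). Because gcd(32, 85) = 1, we may cancel 32 to get a ≡ b (mod 85).
We now compute 32⁻¹ mod 85 explicitly. Euclid's algorithm: 85 = 2·32 + 21, 32 = 1·21 + 11, 21 = 1·11 + 10, 11 = 1·10 + 1; back-substituting gives 1 = 8·32 − 3·85, so 32⁻¹ ≡ 8 (mod 85).
Then y ↦ 8(y − 44) is a two-sided inverse to ψ, so every y ∈ ℤ_{85} has a preimage.
Hence ψ is bijective.
Since ψ is bijective, we find ψ⁻¹(42): we need 32x ≡ 42 − 44 ≡ 83 (mod 85). Using 32⁻¹ = 8: x ≡ 8·83 = 664 = 7·85 + 69, so x = 69.
Check: ψ(69) = 32·69 + 44 = 2252 = 26·85 + 42 ≡ 42 (mod 85).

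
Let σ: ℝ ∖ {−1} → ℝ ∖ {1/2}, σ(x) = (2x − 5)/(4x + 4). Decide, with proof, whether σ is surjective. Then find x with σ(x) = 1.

-9/2

For any y ≠ 1/2, solving y(4x + 4) = 2x − 5 for x gives a well-defined x ≠ −1. So σ is surjective.
Solving σ(x) = 1: cross-multiplying gives 2x − 5 = 1(4x + 4), which rearranges to −2x = 9, so x = −9/2.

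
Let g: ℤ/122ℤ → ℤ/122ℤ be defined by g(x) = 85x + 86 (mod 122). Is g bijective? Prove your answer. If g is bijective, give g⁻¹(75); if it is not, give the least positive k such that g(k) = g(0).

119

If g(u) = g(v), then 85u ≡ 85v (mod 122). Because gcd(85, 122) = 1, we may cancel 85 to get u ≡ v (mod 122).
We now compute 85⁻¹ mod 122 explicitly. Euclid's algorithm: 122 = 1·85 + 37, 85 = 2·37 + 11, 37 = 3·11 + 4, 11 = 2·4 + 3, 4 = 1·3 + 1; back-substituting gives 1 = 89·85 − 62·122, so 85⁻¹ ≡ 89 (mod 122).
Then y ↦ 89(y − 86) is a two-sided inverse to g, so every y ∈ ℤ/122ℤ has a preimage.
Hence g is bijective.
Since g is bijective, we find g⁻¹(75): we need 85x ≡ 75 − 86 ≡ 111 (mod 122). Using 85⁻¹ = 89: x ≡ 89·111 = 9879 = 80·122 + 119, so x = 119.
Check: g(119) = 85·119 + 86 = 10201 = 83·122 + 75 ≡ 75 (mod 122).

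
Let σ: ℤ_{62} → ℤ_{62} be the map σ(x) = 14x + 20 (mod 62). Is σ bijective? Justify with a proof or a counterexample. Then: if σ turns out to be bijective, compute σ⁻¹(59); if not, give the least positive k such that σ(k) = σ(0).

31

We have gcd(14, 62) = 2 > 1. Taking u = 0 and v = 31: σ(0) = 20 and σ(31) = 14·31 + 20 = 454 ≡ 20 (mod 62).
So σ(0) = σ(31) while 0 ≠ 31, therefore σ is not injective, hence not bijective.
Since σ is not bijective, we find the least positive k with σ(k) = σ(0): this means 14k ≡ 0 (mod 62), i.e. 62 ∣ 14k. Since gcd(14, 62) = 2, dividing through by 2 this holds exactly when 31 ∣ 7k, and as gcd(7, 31) = 1, exactly when 31 ∣ k.
The smallest positive such k is 31.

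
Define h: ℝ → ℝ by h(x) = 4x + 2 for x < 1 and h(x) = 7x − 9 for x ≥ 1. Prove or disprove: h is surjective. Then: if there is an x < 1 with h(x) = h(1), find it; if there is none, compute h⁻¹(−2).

Both pieces are strictly increasing (slopes 4 and 7), so each is injective on its own interval.
The left piece maps (−∞, 1) onto (−∞, 6); the right piece maps [1, ∞) onto [−2, ∞).
The union (−∞, 6) ∪ [−2, ∞) covers ℝ, so h is surjective.
For the follow-up: the images overlap, so an x < 1 with h(x) = h(1) exists. h(1) = −2; solving 4x + 2 = −2 for x < 1 gives x = (−2 − 2)/4 = −1.

-1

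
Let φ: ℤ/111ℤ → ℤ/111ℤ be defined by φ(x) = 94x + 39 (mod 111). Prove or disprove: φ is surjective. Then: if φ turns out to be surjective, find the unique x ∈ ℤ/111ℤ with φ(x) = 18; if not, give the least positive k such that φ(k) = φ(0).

Since gcd(94, 111) = 1, 94 is invertible modulo 111. Euclid's algorithm: 111 = 1·94 + 17, 94 = 5·17 + 9, 17 = 1·9 + 8, 9 = 1·8 + 1; back-substituting gives 1 = 13·94 − 11·111, so 94⁻¹ ≡ 13 (mod 111).
For any y ∈ ℤ/111ℤ, x = 13(y − 39) mod 111 satisfies φ(x) = 94·13(y − 39) + 39 ≡ y (since 94·13 ≡ 1 mod 111). So every y has a preimage.
So φ is surjective.
Since φ is surjective, we find φ⁻¹(18): we need 94x ≡ 18 − 39 ≡ 90 (mod 111). Using 94⁻¹ = 13: x ≡ 13·90 = 1170 = 10·111 + 60, so x = 60.
Check: φ(60) = 94·60 + 39 = 5679 = 51·111 + 18 ≡ 18 (mod 111).

60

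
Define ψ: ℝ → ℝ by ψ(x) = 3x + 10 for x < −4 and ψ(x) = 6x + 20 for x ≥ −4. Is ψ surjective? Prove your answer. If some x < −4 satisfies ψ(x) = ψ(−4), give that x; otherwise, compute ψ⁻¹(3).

-14/3

Both pieces are strictly increasing (slopes 3 and 6), so each is injective on its own interval.
The left piece maps (−∞, −4) onto (−∞, −2); the right piece maps [−4, ∞) onto [−4, ∞).
The union (−∞, −2) ∪ [−4, ∞) covers ℝ, so ψ is surjective.
For the follow-up: the images overlap, so an x < −4 with ψ(x) = ψ(−4) exists. ψ(−4) = −4; solving 3x + 10 = −4 for x < −4 gives x = (−4 − 10)/3 = −14/3.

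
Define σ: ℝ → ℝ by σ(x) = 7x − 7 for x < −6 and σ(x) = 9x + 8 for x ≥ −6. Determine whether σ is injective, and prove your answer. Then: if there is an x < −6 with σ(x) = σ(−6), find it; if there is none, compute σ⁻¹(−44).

Both pieces are strictly increasing (slopes 7 and 9), so each is injective on its own interval.
The left piece maps (−∞, −6) onto (−∞, −49); the right piece maps [−6, ∞) onto [−46, ∞).
These images are disjoint, so no value is attained by both pieces. So σ is injective.
Because the two images are disjoint, no x < −6 has σ(x) = σ(−6), so we compute σ⁻¹(−44): −44 lies in [−46, ∞), so solve 9x + 8 = −44: x = (−44 − 8)/9 = −52/9.

-52/9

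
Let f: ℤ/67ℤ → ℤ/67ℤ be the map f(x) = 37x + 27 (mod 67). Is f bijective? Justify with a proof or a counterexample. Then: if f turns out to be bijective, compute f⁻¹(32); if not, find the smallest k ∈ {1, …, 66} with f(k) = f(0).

11

If f(x_1) = f(x_2), then 37x_1 ≡ 37x_2 (mod 67). Because gcd(37, 67) = 1, we may cancel 37 to get x_1 ≡ x_2 (mod 67).
We now compute 37⁻¹ mod 67 explicitly. Euclid's algorithm: 67 = 1·37 + 30, 37 = 1·30 + 7, 30 = 4·7 + 2, 7 = 3·2 + 1; back-substituting gives 1 = 29·37 − 16·67, so 37⁻¹ ≡ 29 (mod 67).
For any y ∈ ℤ/67ℤ, x = 29(y − 27) mod 67 satisfies f(x) = 37·29(y − 27) + 27 ≡ y (since 37·29 ≡ 1 mod 67). So every y has a preimage.
So f is bijective.
Since f is bijective, we find f⁻¹(32): we need 37x ≡ 32 − 27 ≡ 5 (mod 67). Using 37⁻¹ = 29: x ≡ 29·5 = 145 = 2·67 + 11, so x = 11.
Check: f(11) = 37·11 + 27 = 434 = 6·67 + 32 ≡ 32 (mod 67).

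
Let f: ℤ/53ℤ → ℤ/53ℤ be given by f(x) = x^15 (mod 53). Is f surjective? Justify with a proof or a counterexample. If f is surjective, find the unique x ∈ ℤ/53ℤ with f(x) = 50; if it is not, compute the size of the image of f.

39

Since 53 is prime, the nonzero elements of ℤ/53ℤ form a cyclic group of order 52.
As gcd(15, 52) = 1, raising to the 15th power is a bijection on this group: if s^15 ≡ t^15 then (st^{−1})^15 = 1, and the only element of order dividing gcd(15, 52) = 1 is 1, so s = t.
With f(0) = 0 this makes f injective on all of ℤ/53ℤ, hence bijective (finite equal-size domain and codomain). In particular f is surjective.
Since f is surjective, we find the preimage of 50. The inverse of x ↦ x^15 on (ℤ/53ℤ)^× is x ↦ x^7, because 15·7 = 105 = 2·52 + 1 ≡ 1 (mod 52) and x^{52} = 1 for x ≠ 0 (Fermat). So f⁻¹(50) = 50^7 mod 53.
Repeated squaring mod 53: 50^1 ≡ 50, 50^2 ≡ 50² = 2500 ≡ 9, 50^4 ≡ 9² = 81 ≡ 28. Since 7 = 4 + 2 + 1, 50^7 ≡ 28·9·50: 28·9 = 252 ≡ 40, then 40·50 = 2000 ≡ 39. So 50^7 ≡ 39 (mod 53).
Hence f⁻¹(50) = 39.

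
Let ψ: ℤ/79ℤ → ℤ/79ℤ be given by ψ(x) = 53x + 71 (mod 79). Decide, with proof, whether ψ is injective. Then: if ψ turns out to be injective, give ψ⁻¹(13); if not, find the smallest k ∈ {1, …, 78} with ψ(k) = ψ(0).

63

Suppose ψ(u) = ψ(v) in ℤ/79ℤ. Then 53u + 71 ≡ 53v + 71 (mod 79), therefore 53(u − v) ≡ 0 (mod 79).
Since gcd(53, 79) = 1, 53 is invertible modulo 79, hence u − v ≡ 0 (mod 79), i.e. u = v.
Therefore ψ is injective.
We now compute 53⁻¹ mod 79 explicitly. Euclid's algorithm: 79 = 1·53 + 26, 53 = 2·26 + 1; back-substituting gives 1 = 3·53 − 2·79, so 53⁻¹ ≡ 3 (mod 79).
Since ψ is injective, we compute ψ⁻¹(13): solve 53x + 71 ≡ 13 (mod 79), i.e. 53x ≡ 21 (mod 79).
Multiplying by 53⁻¹ = 3 gives x ≡ 3·21 = 63 ≡ 63 (mod 79).
Check: ψ(63) = 53·63 + 71 = 3410 = 43·79 + 13 ≡ 13 (mod 79).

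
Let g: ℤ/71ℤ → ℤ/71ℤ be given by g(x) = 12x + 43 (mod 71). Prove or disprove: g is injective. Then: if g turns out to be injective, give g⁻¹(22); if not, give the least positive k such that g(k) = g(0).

Recall that g is injective when g(a) = g(b) forces a = b.
If g(a) = g(b), then 12a ≡ 12b (mod 71). Because gcd(12, 71) = 1, we may cancel 12 to get a ≡ b (mod 71).
Therefore g is injective.
We now compute 12⁻¹ mod 71 explicitly. Euclid's algorithm: 71 = 5·12 + 11, 12 = 1·11 + 1; back-substituting gives 1 = 6·12 − 1·71, so 12⁻¹ ≡ 6 (mod 71).
Since g is injective, we find g⁻¹(22): we need 12x ≡ 22 − 43 ≡ 50 (mod 71). Using 12⁻¹ = 6: x ≡ 6·50 = 300 = 4·71 + 16, so x = 16.
Check: g(16) = 12·16 + 43 = 235 = 3·71 + 22 ≡ 22 (mod 71).

16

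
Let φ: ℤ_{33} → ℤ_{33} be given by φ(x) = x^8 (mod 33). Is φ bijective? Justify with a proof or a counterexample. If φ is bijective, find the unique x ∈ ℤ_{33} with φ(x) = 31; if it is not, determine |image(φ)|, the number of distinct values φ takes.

φ(4): Repeated squaring mod 33: 4^1 ≡ 4, 4^2 ≡ 4² = 16, 4^4 ≡ 16² = 256 ≡ 25, 4^8 ≡ 25² = 625 ≡ 31. So 4^8 ≡ 31 (mod 33).
φ(7): Repeated squaring mod 33: 7^1 ≡ 7, 7^2 ≡ 7² = 49 ≡ 16, 7^4 ≡ 16² = 256 ≡ 25, 7^8 ≡ 25² = 625 ≡ 31. So 7^8 ≡ 31 (mod 33).
So φ(4) = φ(7) = 31 while 4 ≠ 7, hence φ is not injective, hence not bijective.
Since φ is not bijective, we determine |image(φ)|. Computing x^8 mod 33 for each x (by repeated squaring, reducing mod 33 at every step), the values φ(0), φ(1), …, φ(32) are: 0, 1, 25, 27, 31, 4, 15, 31, 16, 3, 1, 22, 12, 25, 16, 9, 4, 4, 9, 16, 25, 12, 22, 1, 3, 16, 31, 15, 4, 31, 27, 25, 1.
The distinct values are {0, 1, 3, 4, 9, 12, 15, 16, 22, 25, 27, 31}; there are 12 of them.

12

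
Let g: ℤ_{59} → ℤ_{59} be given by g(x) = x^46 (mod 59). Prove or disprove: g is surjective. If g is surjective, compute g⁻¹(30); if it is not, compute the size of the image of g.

30

g(29): Repeated squaring mod 59: 29^1 ≡ 29, 29^2 ≡ 29² = 841 ≡ 15, 29^4 ≡ 15² = 225 ≡ 48, 29^8 ≡ 48² = 2304 ≡ 3, 29^16 ≡ 3² = 9, 29^32 ≡ 9² = 81 ≡ 22. Since 46 = 32 + 8 + 4 + 2, 29^46 ≡ 22·3·48·15: 22·3 = 66 ≡ 7, then 7·48 = 336 ≡ 41, then 41·15 = 615 ≡ 25. So 29^46 ≡ 25 (mod 59).
g(30): Repeated squaring mod 59: 30^1 ≡ 30, 30^2 ≡ 30² = 900 ≡ 15, 30^4 ≡ 15² = 225 ≡ 48, 30^8 ≡ 48² = 2304 ≡ 3, 30^16 ≡ 3² = 9, 30^32 ≡ 9² = 81 ≡ 22. Since 46 = 32 + 8 + 4 + 2, 30^46 ≡ 22·3·48·15: 22·3 = 66 ≡ 7, then 7·48 = 336 ≡ 41, then 41·15 = 615 ≡ 25. So 30^46 ≡ 25 (mod 59).
So g(29) = g(30) = 25 while 29 ≠ 30, thus g is not injective.
A non-injective map from the 59-element set ℤ_{59} to itself takes at most 58 distinct values, so it cannot be surjective. Hence g is not surjective.
Since g is not surjective, we determine |image(g)|. Computing x^46 mod 59 for each x (by repeated squaring, reducing mod 59 at every step), the values g(0), g(1), …, g(58) are: 0, 1, 26, 19, 27, 36, 22, 46, 53, 7, 51, 45, 41, 17, 16, 35, 21, 9, 5, 20, 28, 48, 49, 12, 4, 57, 29, 15, 3, 25, 25, 3, 15, 29, 57, 4, 12, 49, 48, 28, 20, 5, 9, 21, 35, 16, 17, 41, 45, 51, 7, 53, 46, 22, 36, 27, 19, 26, 1.
The distinct values are {0, 1, 3, 4, 5, 7, 9, 12, 15, 16, 17, 19, 20, 21, 22, 25, 26, 27, 28, 29, 35, 36, 41, 45, 46, 48, 49, 51, 53, 57}; there are 30 of them.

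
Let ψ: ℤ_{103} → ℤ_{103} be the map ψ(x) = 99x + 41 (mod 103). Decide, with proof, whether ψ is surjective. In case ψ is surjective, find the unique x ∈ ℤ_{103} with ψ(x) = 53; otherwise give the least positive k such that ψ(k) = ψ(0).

Recall that surjectivity means every element of the codomain has a preimage under ψ.
Since gcd(99, 103) = 1, 99 is invertible modulo 103. Euclid's algorithm: 103 = 1·99 + 4, 99 = 24·4 + 3, 4 = 1·3 + 1; back-substituting gives 1 = 77·99 − 74·103, so 99⁻¹ ≡ 77 (mod 103).
Then y ↦ 77(y − 41) is a two-sided inverse to ψ, so every y ∈ ℤ_{103} has a preimage.
Therefore ψ is surjective.
Since ψ is surjective, we find ψ⁻¹(53): we need 99x ≡ 53 − 41 ≡ 12 (mod 103). Using 99⁻¹ = 77: x ≡ 77·12 = 924 = 8·103 + 100, so x = 100.
Check: ψ(100) = 99·100 + 41 = 9941 = 96·103 + 53 ≡ 53 (mod 103).

100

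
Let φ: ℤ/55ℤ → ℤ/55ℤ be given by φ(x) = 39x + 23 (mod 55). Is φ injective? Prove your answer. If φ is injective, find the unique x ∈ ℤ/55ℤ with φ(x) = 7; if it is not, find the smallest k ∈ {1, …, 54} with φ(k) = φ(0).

1

If φ(a) = φ(b), then 39a ≡ 39b (mod 55). Because gcd(39, 55) = 1, we may cancel 39 to get a ≡ b (mod 55).
Hence φ is injective.
We now compute 39⁻¹ mod 55 explicitly. Euclid's algorithm: 55 = 1·39 + 16, 39 = 2·16 + 7, 16 = 2·7 + 2, 7 = 3·2 + 1; back-substituting gives 1 = 24·39 − 17·55, so 39⁻¹ ≡ 24 (mod 55).
Since φ is injective, we compute φ⁻¹(7): solve 39x + 23 ≡ 7 (mod 55), i.e. 39x ≡ 39 (mod 55).
Multiplying by 39⁻¹ = 24 gives x ≡ 24·39 = 936 = 17·55 + 1 ≡ 1 (mod 55).
Check: φ(1) = 39·1 + 23 = 62 = 1·55 + 7 ≡ 7 (mod 55).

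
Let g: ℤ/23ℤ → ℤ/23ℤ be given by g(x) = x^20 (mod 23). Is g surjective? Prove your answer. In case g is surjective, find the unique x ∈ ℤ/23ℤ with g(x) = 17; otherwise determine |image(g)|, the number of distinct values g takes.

g(11): Repeated squaring mod 23: 11^1 ≡ 11, 11^2 ≡ 11² = 121 ≡ 6, 11^4 ≡ 6² = 36 ≡ 13, 11^8 ≡ 13² = 169 ≡ 8, 11^16 ≡ 8² = 64 ≡ 18. Since 20 = 16 + 4, 11^20 ≡ 18·13: 18·13 = 234 ≡ 4. So 11^20 ≡ 4 (mod 23).
g(12): Repeated squaring mod 23: 12^1 ≡ 12, 12^2 ≡ 12² = 144 ≡ 6, 12^4 ≡ 6² = 36 ≡ 13, 12^8 ≡ 13² = 169 ≡ 8, 12^16 ≡ 8² = 64 ≡ 18. Since 20 = 16 + 4, 12^20 ≡ 18·13: 18·13 = 234 ≡ 4. So 12^20 ≡ 4 (mod 23).
So g(11) = g(12) = 4 while 11 ≠ 12, so g is not injective.
A non-injective map from the 23-element set ℤ/23ℤ to itself takes at most 22 distinct values, so it cannot be surjective. Hence g is not surjective.
Since g is not surjective, we determine |image(g)|. Computing x^20 mod 23 for each x (by repeated squaring, reducing mod 23 at every step), the values g(0), g(1), …, g(22) are: 0, 1, 6, 18, 13, 12, 16, 8, 9, 2, 3, 4, 4, 3, 2, 9, 8, 16, 12, 13, 18, 6, 1.
The distinct values are {0, 1, 2, 3, 4, 6, 8, 9, 12, 13, 16, 18}; there are 12 of them.

12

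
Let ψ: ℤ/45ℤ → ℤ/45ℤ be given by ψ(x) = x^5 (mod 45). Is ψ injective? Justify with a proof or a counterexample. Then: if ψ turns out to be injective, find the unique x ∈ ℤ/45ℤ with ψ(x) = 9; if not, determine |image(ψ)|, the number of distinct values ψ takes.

35

ψ(0) = 0^5 = 0.
ψ(15): Repeated squaring mod 45: 15^1 ≡ 15, 15^2 ≡ 15² = 225 ≡ 0, 15^4 ≡ 0² = 0. Since 5 = 4 + 1, 15^5 ≡ 0·15: 0·15 = 0. So 15^5 ≡ 0 (mod 45).
So ψ(0) = ψ(15) = 0 while 0 ≠ 15, hence ψ is not injective.
Since ψ is not injective, we determine |image(ψ)|. Computing x^5 mod 45 for each x (by repeated squaring, reducing mod 45 at every step), the values ψ(0), ψ(1), …, ψ(44) are: 0, 1, 32, 18, 34, 20, 36, 22, 8, 9, 10, 41, 27, 43, 29, 0, 31, 17, 18, 19, 5, 36, 7, 38, 9, 40, 26, 27, 28, 14, 0, 16, 2, 18, 4, 35, 36, 37, 23, 9, 25, 11, 27, 13, 44.
The distinct values are {0, 1, 2, 4, 5, 7, 8, 9, 10, 11, 13, 14, 16, 17, 18, 19, 20, 22, 23, 25, 26, 27, 28, 29, 31, 32, 34, 35, 36, 37, 38, 40, 41, 43, 44}; there are 35 of them.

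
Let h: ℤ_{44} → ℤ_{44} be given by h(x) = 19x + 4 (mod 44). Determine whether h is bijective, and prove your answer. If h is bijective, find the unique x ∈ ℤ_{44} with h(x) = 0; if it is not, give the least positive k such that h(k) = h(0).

16

Suppose h(a) = h(b) in ℤ_{44}. Then 19a + 4 ≡ 19b + 4 (mod 44), so 19(a − b) ≡ 0 (mod 44).
Since gcd(19, 44) = 1, 19 is invertible modulo 44, therefore a − b ≡ 0 (mod 44), i.e. a = b.
We now compute 19⁻¹ mod 44 explicitly. Euclid's algorithm: 44 = 2·19 + 6, 19 = 3·6 + 1; back-substituting gives 1 = 7·19 − 3·44, so 19⁻¹ ≡ 7 (mod 44).
Then y ↦ 7(y − 4) is a two-sided inverse to h, so every y ∈ ℤ_{44} has a preimage.
Therefore h is bijective.
Since h is bijective, we find h⁻¹(0): we need 19x ≡ 0 − 4 ≡ 40 (mod 44). Using 19⁻¹ = 7: x ≡ 7·40 = 280 = 6·44 + 16, so x = 16.
Check: h(16) = 19·16 + 4 = 308 = 7·44 + 0 ≡ 0 (mod 44).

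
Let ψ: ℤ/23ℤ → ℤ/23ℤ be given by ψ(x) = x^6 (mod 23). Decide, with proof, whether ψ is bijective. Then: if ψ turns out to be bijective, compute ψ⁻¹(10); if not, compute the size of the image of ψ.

ψ(11): Repeated squaring mod 23: 11^1 ≡ 11, 11^2 ≡ 11² = 121 ≡ 6, 11^4 ≡ 6² = 36 ≡ 13. Since 6 = 4 + 2, 11^6 ≡ 13·6: 13·6 = 78 ≡ 9. So 11^6 ≡ 9 (mod 23).
ψ(12): Repeated squaring mod 23: 12^1 ≡ 12, 12^2 ≡ 12² = 144 ≡ 6, 12^4 ≡ 6² = 36 ≡ 13. Since 6 = 4 + 2, 12^6 ≡ 13·6: 13·6 = 78 ≡ 9. So 12^6 ≡ 9 (mod 23).
So ψ(11) = ψ(12) = 9 while 11 ≠ 12, thus ψ is not injective, hence not bijective.
Since ψ is not bijective, we determine |image(ψ)|. Computing x^6 mod 23 for each x (by repeated squaring, reducing mod 23 at every step), the values ψ(0), ψ(1), …, ψ(22) are: 0, 1, 18, 16, 2, 8, 12, 4, 13, 3, 6, 9, 9, 6, 3, 13, 4, 12, 8, 2, 16, 18, 1.
The distinct values are {0, 1, 2, 3, 4, 6, 8, 9, 12, 13, 16, 18}; there are 12 of them.

12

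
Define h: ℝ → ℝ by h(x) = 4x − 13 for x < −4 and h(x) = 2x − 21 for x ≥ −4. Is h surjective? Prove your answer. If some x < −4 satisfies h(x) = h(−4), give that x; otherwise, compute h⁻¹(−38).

-25/4

Both pieces are strictly increasing (slopes 4 and 2), so each is injective on its own interval.
The left piece maps (−∞, −4) onto (−∞, −29); the right piece maps [−4, ∞) onto [−29, ∞).
These images together cover ℝ, so h is surjective.
Because the two images are disjoint, no x < −4 has h(x) = h(−4), so we compute h⁻¹(−38): −38 lies in (−∞, −29), so solve 4x − 13 = −38: x = (−38 + 13)/4 = −25/4.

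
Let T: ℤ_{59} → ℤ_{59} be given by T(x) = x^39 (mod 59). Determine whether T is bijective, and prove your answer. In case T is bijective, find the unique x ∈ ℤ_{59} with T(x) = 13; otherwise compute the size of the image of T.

Since 59 is prime, the nonzero elements of ℤ_{59} form a cyclic group of order 58.
As gcd(39, 58) = 1, raising to the 39th power is a bijection on this group: if s^39 ≡ t^39 then (st^{−1})^39 = 1, and the only element of order dividing gcd(39, 58) = 1 is 1, so s = t.
With T(0) = 0 this makes T injective on all of ℤ_{59}, hence bijective (finite equal-size domain and codomain). In particular T is bijective.
Since T is bijective, we find the preimage of 13. The inverse of x ↦ x^39 on (ℤ_{59})^× is x ↦ x^3, because 39·3 = 117 = 2·58 + 1 ≡ 1 (mod 58) and x^{58} = 1 for x ≠ 0 (Fermat). So T⁻¹(13) = 13^3 mod 59.
Repeated squaring mod 59: 13^1 ≡ 13, 13^2 ≡ 13² = 169 ≡ 51. Since 3 = 2 + 1, 13^3 ≡ 51·13: 51·13 = 663 ≡ 14. So 13^3 ≡ 14 (mod 59).
Hence T⁻¹(13) = 14.

14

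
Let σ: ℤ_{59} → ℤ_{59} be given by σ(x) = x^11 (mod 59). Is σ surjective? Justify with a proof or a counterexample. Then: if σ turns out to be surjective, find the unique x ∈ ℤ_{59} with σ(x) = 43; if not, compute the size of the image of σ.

Since 59 is prime, the nonzero elements of ℤ_{59} form a cyclic group of order 58.
As gcd(11, 58) = 1, raising to the 11th power is a bijection on this group: if u^11 ≡ v^11 then (uv^{−1})^11 = 1, and the only element of order dividing gcd(11, 58) = 1 is 1, so u = v.
With σ(0) = 0 this makes σ injective on all of ℤ_{59}, hence bijective (finite equal-size domain and codomain). In particular σ is surjective.
Since σ is surjective, we find the preimage of 43. The inverse of x ↦ x^11 on (ℤ_{59})^× is x ↦ x^37, because 11·37 = 407 = 7·58 + 1 ≡ 1 (mod 58) and x^{58} = 1 for x ≠ 0 (Fermat). So σ⁻¹(43) = 43^37 mod 59.
Repeated squaring mod 59: 43^1 ≡ 43, 43^2 ≡ 43² = 1849 ≡ 20, 43^4 ≡ 20² = 400 ≡ 46, 43^8 ≡ 46² = 2116 ≡ 51, 43^16 ≡ 51² = 2601 ≡ 5, 43^32 ≡ 5² = 25. Since 37 = 32 + 4 + 1, 43^37 ≡ 25·46·43: 25·46 = 1150 ≡ 29, then 29·43 = 1247 ≡ 8. So 43^37 ≡ 8 (mod 59).
Hence σ⁻¹(43) = 8.

8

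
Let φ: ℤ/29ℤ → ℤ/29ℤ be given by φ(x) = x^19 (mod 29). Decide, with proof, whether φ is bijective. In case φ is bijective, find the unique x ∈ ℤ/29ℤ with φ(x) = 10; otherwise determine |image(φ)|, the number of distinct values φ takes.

14

Since 29 is prime, the nonzero elements of ℤ/29ℤ form a cyclic group of order 28.
As gcd(19, 28) = 1, raising to the 19th power is a bijection on this group: if u^19 ≡ v^19 then (uv^{−1})^19 = 1, and the only element of order dividing gcd(19, 28) = 1 is 1, so u = v.
With φ(0) = 0 this makes φ injective on all of ℤ/29ℤ, hence bijective (finite equal-size domain and codomain). In particular φ is bijective.
Since φ is bijective, we find the preimage of 10. The inverse of x ↦ x^19 on (ℤ/29ℤ)^× is x ↦ x^3, because 19·3 = 57 = 2·28 + 1 ≡ 1 (mod 28) and x^{28} = 1 for x ≠ 0 (Fermat). So φ⁻¹(10) = 10^3 mod 29.
Repeated squaring mod 29: 10^1 ≡ 10, 10^2 ≡ 10² = 100 ≡ 13. Since 3 = 2 + 1, 10^3 ≡ 13·10: 13·10 = 130 ≡ 14. So 10^3 ≡ 14 (mod 29).
Hence φ⁻¹(10) = 14.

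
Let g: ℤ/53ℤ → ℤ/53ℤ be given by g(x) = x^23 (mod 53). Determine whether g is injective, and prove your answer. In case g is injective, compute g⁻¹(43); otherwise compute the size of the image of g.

17

Since 53 is prime, the nonzero elements of ℤ/53ℤ form a cyclic group of order 52.
As gcd(23, 52) = 1, raising to the 23rd power is a bijection on this group: if x_1^23 ≡ x_2^23 then (x_1x_2^{−1})^23 = 1, and the only element of order dividing gcd(23, 52) = 1 is 1, so x_1 = x_2.
With g(0) = 0 this makes g injective on all of ℤ/53ℤ, hence bijective (finite equal-size domain and codomain). In particular g is injective.
Since g is injective, we find the preimage of 43. The inverse of x ↦ x^23 on (ℤ/53ℤ)^× is x ↦ x^43, because 23·43 = 989 = 19·52 + 1 ≡ 1 (mod 52) and x^{52} = 1 for x ≠ 0 (Fermat). So g⁻¹(43) = 43^43 mod 53.
Repeated squaring mod 53: 43^1 ≡ 43, 43^2 ≡ 43² = 1849 ≡ 47, 43^4 ≡ 47² = 2209 ≡ 36, 43^8 ≡ 36² = 1296 ≡ 24, 43^16 ≡ 24² = 576 ≡ 46, 43^32 ≡ 46² = 2116 ≡ 49. Since 43 = 32 + 8 + 2 + 1, 43^43 ≡ 49·24·47·43: 49·24 = 1176 ≡ 10, then 10·47 = 470 ≡ 46, then 46·43 = 1978 ≡ 17. So 43^43 ≡ 17 (mod 53).
Hence g⁻¹(43) = 17.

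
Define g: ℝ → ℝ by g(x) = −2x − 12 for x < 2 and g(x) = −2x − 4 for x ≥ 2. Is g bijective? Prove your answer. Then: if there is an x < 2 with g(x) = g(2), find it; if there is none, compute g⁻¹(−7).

Both pieces are strictly decreasing (slopes −2 and −2), so each is injective on its own interval.
The left piece maps (−∞, 2) onto (−16, ∞); the right piece maps [2, ∞) onto (−∞, −8].
These images overlap. In particular g(2) = −8 (right piece), and solving −2x − 12 = −8 on the left piece gives x = −2 < 2.
So g(−2) = g(2) with −2 ≠ 2, and g is not injective, hence not bijective. This x = −2 is the requested value below 2.

-2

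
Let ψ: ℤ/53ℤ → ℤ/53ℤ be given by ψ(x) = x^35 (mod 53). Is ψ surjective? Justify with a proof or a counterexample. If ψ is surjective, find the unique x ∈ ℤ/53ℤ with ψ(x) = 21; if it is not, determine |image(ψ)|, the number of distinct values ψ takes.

39

Since 53 is prime, the nonzero elements of ℤ/53ℤ form a cyclic group of order 52.
As gcd(35, 52) = 1, raising to the 35th power is a bijection on this group: if s^35 ≡ t^35 then (st^{−1})^35 = 1, and the only element of order dividing gcd(35, 52) = 1 is 1, so s = t.
With ψ(0) = 0 this makes ψ injective on all of ℤ/53ℤ, hence bijective (finite equal-size domain and codomain). In particular ψ is surjective.
Since ψ is surjective, we find the preimage of 21. The inverse of x ↦ x^35 on (ℤ/53ℤ)^× is x ↦ x^3, because 35·3 = 105 = 2·52 + 1 ≡ 1 (mod 52) and x^{52} = 1 for x ≠ 0 (Fermat). So ψ⁻¹(21) = 21^3 mod 53.
Repeated squaring mod 53: 21^1 ≡ 21, 21^2 ≡ 21² = 441 ≡ 17. Since 3 = 2 + 1, 21^3 ≡ 17·21: 17·21 = 357 ≡ 39. So 21^3 ≡ 39 (mod 53).
Hence ψ⁻¹(21) = 39.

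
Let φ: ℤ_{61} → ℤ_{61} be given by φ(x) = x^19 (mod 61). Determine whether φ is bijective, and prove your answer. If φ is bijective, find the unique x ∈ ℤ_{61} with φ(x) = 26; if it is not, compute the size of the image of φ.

Since 61 is prime, the nonzero elements of ℤ_{61} form a cyclic group of order 60.
As gcd(19, 60) = 1, raising to the 19th power is a bijection on this group: if a^19 ≡ b^19 then (ab^{−1})^19 = 1, and the only element of order dividing gcd(19, 60) = 1 is 1, so a = b.
With φ(0) = 0 this makes φ injective on all of ℤ_{61}, hence bijective (finite equal-size domain and codomain). In particular φ is bijective.
Since φ is bijective, we find the preimage of 26. The inverse of x ↦ x^19 on (ℤ_{61})^× is x ↦ x^19, because 19·19 = 361 = 6·60 + 1 ≡ 1 (mod 60) and x^{60} = 1 for x ≠ 0 (Fermat). So φ⁻¹(26) = 26^19 mod 61.
Repeated squaring mod 61: 26^1 ≡ 26, 26^2 ≡ 26² = 676 ≡ 5, 26^4 ≡ 5² = 25, 26^8 ≡ 25² = 625 ≡ 15, 26^16 ≡ 15² = 225 ≡ 42. Since 19 = 16 + 2 + 1, 26^19 ≡ 42·5·26: 42·5 = 210 ≡ 27, then 27·26 = 702 ≡ 31. So 26^19 ≡ 31 (mod 61).
Hence φ⁻¹(26) = 31.

31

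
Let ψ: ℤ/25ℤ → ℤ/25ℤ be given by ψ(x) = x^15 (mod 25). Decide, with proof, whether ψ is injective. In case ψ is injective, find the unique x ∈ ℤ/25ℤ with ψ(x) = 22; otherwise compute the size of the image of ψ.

ψ(0) = 0^15 = 0.
ψ(5): Repeated squaring mod 25: 5^1 ≡ 5, 5^2 ≡ 5² = 25 ≡ 0, 5^4 ≡ 0² = 0, 5^8 ≡ 0² = 0. Since 15 = 8 + 4 + 2 + 1, 5^15 ≡ 0·0·0·5: 0·0 = 0, then 0·0 = 0, then 0·5 = 0. So 5^15 ≡ 0 (mod 25).
So ψ(0) = ψ(5) = 0 while 0 ≠ 5, thus ψ is not injective.
Since ψ is not injective, we determine |image(ψ)|. Computing x^15 mod 25 for each x (by repeated squaring, reducing mod 25 at every step), the values ψ(0), ψ(1), …, ψ(24) are: 0, 1, 18, 7, 24, 0, 1, 18, 7, 24, 0, 1, 18, 7, 24, 0, 1, 18, 7, 24, 0, 1, 18, 7, 24.
The distinct values are {0, 1, 7, 18, 24}; there are 5 of them.

5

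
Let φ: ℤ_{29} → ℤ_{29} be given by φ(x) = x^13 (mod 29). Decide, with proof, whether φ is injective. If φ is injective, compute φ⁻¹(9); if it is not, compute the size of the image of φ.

Since 29 is prime, the nonzero elements of ℤ_{29} form a cyclic group of order 28.
As gcd(13, 28) = 1, raising to the 13th power is a bijection on this group: if s^13 ≡ t^13 then (st^{−1})^13 = 1, and the only element of order dividing gcd(13, 28) = 1 is 1, so s = t.
With φ(0) = 0 this makes φ injective on all of ℤ_{29}, hence bijective (finite equal-size domain and codomain). In particular φ is injective.
Since φ is injective, we find the preimage of 9. The inverse of x ↦ x^13 on (ℤ_{29})^× is x ↦ x^13, because 13·13 = 169 = 6·28 + 1 ≡ 1 (mod 28) and x^{28} = 1 for x ≠ 0 (Fermat). So φ⁻¹(9) = 9^13 mod 29.
Repeated squaring mod 29: 9^1 ≡ 9, 9^2 ≡ 9² = 81 ≡ 23, 9^4 ≡ 23² = 529 ≡ 7, 9^8 ≡ 7² = 49 ≡ 20. Since 13 = 8 + 4 + 1, 9^13 ≡ 20·7·9: 20·7 = 140 ≡ 24, then 24·9 = 216 ≡ 13. So 9^13 ≡ 13 (mod 29).
Hence φ⁻¹(9) = 13.

13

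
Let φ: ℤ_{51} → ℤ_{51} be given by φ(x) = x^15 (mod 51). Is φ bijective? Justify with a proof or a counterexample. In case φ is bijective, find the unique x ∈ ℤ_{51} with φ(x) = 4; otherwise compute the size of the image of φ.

Computing x^15 mod 51 for each x (by repeated squaring, reducing mod 51 at every step), the values φ(0), φ(1), …, φ(50) are: 0, 1, 26, 6, 13, 41, 3, 22, 32, 36, 46, 14, 27, 4, 11, 42, 16, 17, 18, 43, 23, 30, 7, 20, 39, 49, 2, 12, 31, 44, 21, 28, 8, 33, 34, 35, 9, 40, 47, 24, 37, 5, 15, 19, 29, 48, 10, 38, 45, 25, 50.
Every element of ℤ_{51} appears exactly once in this list, so φ is a bijection, and in particular bijective.
Since φ is bijective, we read off the preimage of 4 from the same table: φ(13) = 4, so φ⁻¹(4) = 13.

13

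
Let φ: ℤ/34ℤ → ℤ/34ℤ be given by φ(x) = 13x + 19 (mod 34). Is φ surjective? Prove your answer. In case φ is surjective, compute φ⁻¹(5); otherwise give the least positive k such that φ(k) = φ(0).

12

Since gcd(13, 34) = 1, 13 is invertible modulo 34. Euclid's algorithm: 34 = 2·13 + 8, 13 = 1·8 + 5, 8 = 1·5 + 3, 5 = 1·3 + 2, 3 = 1·2 + 1; back-substituting gives 1 = 21·13 − 8·34, so 13⁻¹ ≡ 21 (mod 34).
Then y ↦ 21(y − 19) is a two-sided inverse to φ, so every y ∈ ℤ/34ℤ has a preimage.
Thus φ is surjective.
Since φ is surjective, we compute φ⁻¹(5): solve 13x + 19 ≡ 5 (mod 34), i.e. 13x ≡ 20 (mod 34).
Multiplying by 13⁻¹ = 21 gives x ≡ 21·20 = 420 = 12·34 + 12 ≡ 12 (mod 34).
Check: φ(12) = 13·12 + 19 = 175 = 5·34 + 5 ≡ 5 (mod 34).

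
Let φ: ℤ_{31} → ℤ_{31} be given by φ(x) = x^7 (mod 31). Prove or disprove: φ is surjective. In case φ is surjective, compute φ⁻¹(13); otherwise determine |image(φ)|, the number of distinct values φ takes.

Since 31 is prime, the nonzero elements of ℤ_{31} form a cyclic group of order 30.
As gcd(7, 30) = 1, raising to the 7th power is a bijection on this group: if a^7 ≡ b^7 then (ab^{−1})^7 = 1, and the only element of order dividing gcd(7, 30) = 1 is 1, so a = b.
With φ(0) = 0 this makes φ injective on all of ℤ_{31}, hence bijective (finite equal-size domain and codomain). In particular φ is surjective.
Since φ is surjective, we find the preimage of 13. The inverse of x ↦ x^7 on (ℤ_{31})^× is x ↦ x^13, because 7·13 = 91 = 3·30 + 1 ≡ 1 (mod 30) and x^{30} = 1 for x ≠ 0 (Fermat). So φ⁻¹(13) = 13^13 mod 31.
Repeated squaring mod 31: 13^1 ≡ 13, 13^2 ≡ 13² = 169 ≡ 14, 13^4 ≡ 14² = 196 ≡ 10, 13^8 ≡ 10² = 100 ≡ 7. Since 13 = 8 + 4 + 1, 13^13 ≡ 7·10·13: 7·10 = 70 ≡ 8, then 8·13 = 104 ≡ 11. So 13^13 ≡ 11 (mod 31).
Hence φ⁻¹(13) = 11.

11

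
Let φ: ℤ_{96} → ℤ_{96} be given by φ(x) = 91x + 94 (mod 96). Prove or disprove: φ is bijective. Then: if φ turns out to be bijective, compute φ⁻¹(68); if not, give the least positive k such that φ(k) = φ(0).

If φ(s) = φ(t), then 91s ≡ 91t (mod 96). Because gcd(91, 96) = 1, we may cancel 91 to get s ≡ t (mod 96).
We now compute 91⁻¹ mod 96 explicitly. Euclid's algorithm: 96 = 1·91 + 5, 91 = 18·5 + 1; back-substituting gives 1 = 19·91 − 18·96, so 91⁻¹ ≡ 19 (mod 96).
Then y ↦ 19(y − 94) is a two-sided inverse to φ, so every y ∈ ℤ_{96} has a preimage.
So φ is bijective.
Since φ is bijective, we compute φ⁻¹(68): solve 91x + 94 ≡ 68 (mod 96), i.e. 91x ≡ 70 (mod 96).
Multiplying by 91⁻¹ = 19 gives x ≡ 19·70 = 1330 = 13·96 + 82 ≡ 82 (mod 96).
Check: φ(82) = 91·82 + 94 = 7556 = 78·96 + 68 ≡ 68 (mod 96).

82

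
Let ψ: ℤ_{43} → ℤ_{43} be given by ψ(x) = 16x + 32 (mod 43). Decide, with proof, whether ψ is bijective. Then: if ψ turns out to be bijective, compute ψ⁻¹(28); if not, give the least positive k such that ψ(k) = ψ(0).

Recall that injectivity means: for all s, t in the domain, ψ(s) = ψ(t) implies s = t.
Suppose ψ(s) = ψ(t) in ℤ_{43}. Then 16s + 32 ≡ 16t + 32 (mod 43), so 16(s − t) ≡ 0 (mod 43).
Since gcd(16, 43) = 1, 16 is invertible modulo 43, thus s − t ≡ 0 (mod 43), i.e. s = t.
We now compute 16⁻¹ mod 43 explicitly. Euclid's algorithm: 43 = 2·16 + 11, 16 = 1·11 + 5, 11 = 2·5 + 1; back-substituting gives 1 = 35·16 − 13·43, so 16⁻¹ ≡ 35 (mod 43).
Then y ↦ 35(y − 32) is a two-sided inverse to ψ, so every y ∈ ℤ_{43} has a preimage.
Therefore ψ is bijective.
Since ψ is bijective, we compute ψ⁻¹(28): solve 16x + 32 ≡ 28 (mod 43), i.e. 16x ≡ 39 (mod 43).
Multiplying by 16⁻¹ = 35 gives x ≡ 35·39 = 1365 = 31·43 + 32 ≡ 32 (mod 43).
Check: ψ(32) = 16·32 + 32 = 544 = 12·43 + 28 ≡ 28 (mod 43).

32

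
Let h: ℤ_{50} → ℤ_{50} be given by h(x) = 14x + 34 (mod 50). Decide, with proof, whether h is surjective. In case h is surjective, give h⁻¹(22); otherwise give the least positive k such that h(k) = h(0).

25

Since gcd(14, 50) = 2, we have 14x ≡ 0 (mod 2) for all x, so h(x) ≡ 0 (mod 2).
But 1 ≢ 0 (mod 2), so 1 ∈ ℤ_{50} has no preimage. Hence h is not surjective.
Since h is not surjective, we find the least positive k with h(k) = h(0): this means 14k ≡ 0 (mod 50), i.e. 50 ∣ 14k. Since gcd(14, 50) = 2, dividing through by 2 this holds exactly when 25 ∣ 7k, and as gcd(7, 25) = 1, exactly when 25 ∣ k.
The smallest positive such k is 25.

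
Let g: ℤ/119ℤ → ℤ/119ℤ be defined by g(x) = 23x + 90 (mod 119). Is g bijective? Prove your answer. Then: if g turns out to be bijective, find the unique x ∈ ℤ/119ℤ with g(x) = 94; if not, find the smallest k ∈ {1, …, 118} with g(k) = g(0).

If g(u) = g(v), then 23u ≡ 23v (mod 119). Because gcd(23, 119) = 1, we may cancel 23 to get u ≡ v (mod 119).
We now compute 23⁻¹ mod 119 explicitly. Euclid's algorithm: 119 = 5·23 + 4, 23 = 5·4 + 3, 4 = 1·3 + 1; back-substituting gives 1 = 88·23 − 17·119, so 23⁻¹ ≡ 88 (mod 119).
Then y ↦ 88(y − 90) is a two-sided inverse to g, so every y ∈ ℤ/119ℤ has a preimage.
Therefore g is bijective.
Since g is bijective, we find g⁻¹(94): we need 23x ≡ 94 − 90 ≡ 4 (mod 119). Using 23⁻¹ = 88: x ≡ 88·4 = 352 = 2·119 + 114, so x = 114.
Check: g(114) = 23·114 + 90 = 2712 = 22·119 + 94 ≡ 94 (mod 119).

114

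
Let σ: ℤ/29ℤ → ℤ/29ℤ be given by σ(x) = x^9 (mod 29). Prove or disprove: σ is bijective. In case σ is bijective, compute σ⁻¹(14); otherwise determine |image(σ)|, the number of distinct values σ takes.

21

Since 29 is prime, the nonzero elements of ℤ/29ℤ form a cyclic group of order 28.
As gcd(9, 28) = 1, raising to the 9th power is a bijection on this group: if s^9 ≡ t^9 then (st^{−1})^9 = 1, and the only element of order dividing gcd(9, 28) = 1 is 1, so s = t.
With σ(0) = 0 this makes σ injective on all of ℤ/29ℤ, hence bijective (finite equal-size domain and codomain). In particular σ is bijective.
Since σ is bijective, we find the preimage of 14. The inverse of x ↦ x^9 on (ℤ/29ℤ)^× is x ↦ x^25, because 9·25 = 225 = 8·28 + 1 ≡ 1 (mod 28) and x^{28} = 1 for x ≠ 0 (Fermat). So σ⁻¹(14) = 14^25 mod 29.
Repeated squaring mod 29: 14^1 ≡ 14, 14^2 ≡ 14² = 196 ≡ 22, 14^4 ≡ 22² = 484 ≡ 20, 14^8 ≡ 20² = 400 ≡ 23, 14^16 ≡ 23² = 529 ≡ 7. Since 25 = 16 + 8 + 1, 14^25 ≡ 7·23·14: 7·23 = 161 ≡ 16, then 16·14 = 224 ≡ 21. So 14^25 ≡ 21 (mod 29).
Hence σ⁻¹(14) = 21.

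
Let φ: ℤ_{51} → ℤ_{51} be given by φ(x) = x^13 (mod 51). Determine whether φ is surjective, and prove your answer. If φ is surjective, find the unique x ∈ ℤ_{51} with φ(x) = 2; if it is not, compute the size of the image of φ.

Computing x^13 mod 51 for each x (by repeated squaring, reducing mod 51 at every step), the values φ(0), φ(1), …, φ(50) are: 0, 1, 32, 12, 4, 20, 27, 40, 26, 42, 28, 41, 48, 13, 5, 36, 16, 17, 18, 49, 29, 21, 37, 44, 6, 43, 8, 45, 7, 14, 30, 22, 2, 33, 34, 35, 15, 46, 38, 3, 10, 23, 9, 25, 11, 24, 31, 47, 39, 19, 50.
Every element of ℤ_{51} appears exactly once in this list, so φ is a bijection, and in particular surjective.
Since φ is surjective, we read off the preimage of 2 from the same table: φ(32) = 2, so φ⁻¹(2) = 32.

32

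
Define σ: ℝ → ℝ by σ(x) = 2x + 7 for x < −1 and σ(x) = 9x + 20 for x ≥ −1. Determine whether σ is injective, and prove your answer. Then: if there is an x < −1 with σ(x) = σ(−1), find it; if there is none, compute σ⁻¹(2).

-5/2

Both pieces are strictly increasing (slopes 2 and 9), so each is injective on its own interval.
The left piece maps (−∞, −1) onto (−∞, 5); the right piece maps [−1, ∞) onto [11, ∞).
These images are disjoint, so no value is attained by both pieces. So σ is injective.
Because the two images are disjoint, no x < −1 has σ(x) = σ(−1), so we compute σ⁻¹(2): 2 lies in (−∞, 5), so solve 2x + 7 = 2: x = (2 − 7)/2 = −5/2.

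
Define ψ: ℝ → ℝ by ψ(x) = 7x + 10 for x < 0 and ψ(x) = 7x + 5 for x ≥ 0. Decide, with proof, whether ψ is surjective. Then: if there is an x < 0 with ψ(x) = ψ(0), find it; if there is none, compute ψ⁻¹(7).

-5/7

Both pieces are strictly increasing (slopes 7 and 7), so each is injective on its own interval.
The left piece maps (−∞, 0) onto (−∞, 10); the right piece maps [0, ∞) onto [5, ∞).
The union (−∞, 10) ∪ [5, ∞) covers ℝ, so ψ is surjective.
For the follow-up: the images overlap, so an x < 0 with ψ(x) = ψ(0) exists. ψ(0) = 5; solving 7x + 10 = 5 for x < 0 gives x = (5 − 10)/7 = −5/7.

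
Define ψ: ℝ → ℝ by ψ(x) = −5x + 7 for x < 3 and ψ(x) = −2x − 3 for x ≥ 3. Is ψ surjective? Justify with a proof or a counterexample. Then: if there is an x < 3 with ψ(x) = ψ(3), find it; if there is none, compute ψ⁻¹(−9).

3

Both pieces are strictly decreasing (slopes −5 and −2), so each is injective on its own interval.
The left piece maps (−∞, 3) onto (−8, ∞); the right piece maps [3, ∞) onto (−∞, −9].
The union (−8, ∞) ∪ (−∞, −9] omits the interval between −8 and −9; in particular −8 has no preimage. So ψ is not surjective.
Because the two images are disjoint, no x < 3 has ψ(x) = ψ(3), so we compute ψ⁻¹(−9): −9 lies in (−∞, −9], so solve −2x − 3 = −9: x = (−9 + 3)/(−2) = 3.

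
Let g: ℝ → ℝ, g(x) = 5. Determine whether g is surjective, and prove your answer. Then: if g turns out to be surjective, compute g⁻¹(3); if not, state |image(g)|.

Recall that g is surjective if every y in the codomain equals g(x) for some x in the domain.
g(x) = 5 for all x, so 6 has no preimage and g is not surjective.
Since g is not surjective, we state |image(g)|: the image of g is {5}, which has 1 element.

1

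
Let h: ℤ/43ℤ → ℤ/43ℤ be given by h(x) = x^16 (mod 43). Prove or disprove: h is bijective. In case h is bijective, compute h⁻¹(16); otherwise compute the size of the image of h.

h(21): Repeated squaring mod 43: 21^1 ≡ 21, 21^2 ≡ 21² = 441 ≡ 11, 21^4 ≡ 11² = 121 ≡ 35, 21^8 ≡ 35² = 1225 ≡ 21, 21^16 ≡ 21² = 441 ≡ 11. So 21^16 ≡ 11 (mod 43).
h(22): Repeated squaring mod 43: 22^1 ≡ 22, 22^2 ≡ 22² = 484 ≡ 11, 22^4 ≡ 11² = 121 ≡ 35, 22^8 ≡ 35² = 1225 ≡ 21, 22^16 ≡ 21² = 441 ≡ 11. So 22^16 ≡ 11 (mod 43).
So h(21) = h(22) = 11 while 21 ≠ 22, thus h is not injective, hence not bijective.
Since h is not bijective, we determine |image(h)|. Computing x^16 mod 43 for each x (by repeated squaring, reducing mod 43 at every step), the values h(0), h(1), …, h(42) are: 0, 1, 4, 23, 16, 40, 6, 36, 21, 13, 31, 35, 24, 25, 15, 17, 41, 14, 9, 10, 38, 11, 11, 38, 10, 9, 14, 41, 17, 15, 25, 24, 35, 31, 13, 21, 36, 6, 40, 16, 23, 4, 1.
The distinct values are {0, 1, 4, 6, 9, 10, 11, 13, 14, 15, 16, 17, 21, 23, 24, 25, 31, 35, 36, 38, 40, 41}; there are 22 of them.

22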